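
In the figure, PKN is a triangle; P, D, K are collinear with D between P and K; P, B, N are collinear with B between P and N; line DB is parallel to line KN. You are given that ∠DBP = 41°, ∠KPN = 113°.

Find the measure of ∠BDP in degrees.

1. ∠KNP = 41°  [DB∥KN, corresponding at B]
2. ∠NKP = 26°  [△PKN]
3. ∠BDP = 26°  [DB∥KN, corresponding at D]

∠BDP = 26°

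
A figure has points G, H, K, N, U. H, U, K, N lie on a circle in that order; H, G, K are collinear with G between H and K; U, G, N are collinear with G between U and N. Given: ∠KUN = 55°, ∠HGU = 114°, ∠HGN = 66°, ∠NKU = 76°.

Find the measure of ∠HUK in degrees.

∠HUK = 72°

1. ∠KNU = 49°  [△UKN]
2. ∠KGU = 66°  [linear pair at G on HK]
3. ∠KHU = 49°  [same arc UK]
4. ∠HKU = 59°  [△UGK]
5. ∠HUK = 72°  [△HUK]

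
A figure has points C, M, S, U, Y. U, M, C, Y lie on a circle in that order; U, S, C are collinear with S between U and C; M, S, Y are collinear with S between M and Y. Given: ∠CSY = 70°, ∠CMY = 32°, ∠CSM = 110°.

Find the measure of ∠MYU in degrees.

∠MYU = 38°

1. ∠USY = 110°  [linear pair at S on UC]
2. ∠CUY = 32°  [same arc CY]
3. ∠MYU = 38°  [△USY]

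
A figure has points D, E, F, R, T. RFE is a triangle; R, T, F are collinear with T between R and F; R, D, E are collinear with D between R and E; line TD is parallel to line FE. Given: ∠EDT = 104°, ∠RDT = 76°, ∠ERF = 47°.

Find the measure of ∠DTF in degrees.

1. ∠FER = 76°  [TD∥FE, corresponding at D]
2. ∠EFR = 57°  [△RFE]
3. ∠DTR = 57°  [TD∥FE, corresponding at T]
4. ∠DTF = 123°  [linear pair at T on RF]

∠DTF = 123°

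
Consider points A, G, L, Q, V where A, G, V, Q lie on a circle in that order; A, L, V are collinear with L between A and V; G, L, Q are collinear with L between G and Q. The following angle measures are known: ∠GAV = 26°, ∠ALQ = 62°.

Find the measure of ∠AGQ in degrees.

∠AGQ = 36°

1. ∠GQV = 26°  [same arc GV]
2. ∠QLV = 118°  [linear pair at L on AV]
3. ∠AVQ = 36°  [△VLQ]
4. ∠AGQ = 36°  [same arc AQ]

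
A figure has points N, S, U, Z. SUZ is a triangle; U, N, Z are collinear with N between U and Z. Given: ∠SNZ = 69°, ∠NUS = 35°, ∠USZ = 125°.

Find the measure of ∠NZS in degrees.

1. ∠SUZ = 35°  [N on ray UZ]
2. ∠SZU = 20°  [△SUZ]
3. ∠NZS = 20°  [N on ray ZU]

∠NZS = 20°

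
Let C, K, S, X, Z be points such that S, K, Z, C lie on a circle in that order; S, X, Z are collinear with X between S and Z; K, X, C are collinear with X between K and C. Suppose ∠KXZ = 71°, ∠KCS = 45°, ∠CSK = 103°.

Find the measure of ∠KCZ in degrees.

1. ∠KZS = 45°  [same arc SK]
2. ∠CZK = 77°  [cyclic SKZC, opposite ∠S+∠Z]
3. ∠CKZ = 64°  [△KXZ]
4. ∠KCZ = 39°  [△KZC]

∠KCZ = 39°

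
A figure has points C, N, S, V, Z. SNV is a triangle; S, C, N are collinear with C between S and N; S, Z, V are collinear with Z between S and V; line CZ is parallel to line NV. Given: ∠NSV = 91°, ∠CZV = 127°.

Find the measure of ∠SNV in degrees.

1. ∠CSZ = 91°  [C on SN, Z on SV]
2. ∠CZS = 53°  [linear pair at Z on SV]
3. ∠SCZ = 36°  [△SCZ]
4. ∠SNV = 36°  [CZ∥NV, corresponding at C]

∠SNV = 36°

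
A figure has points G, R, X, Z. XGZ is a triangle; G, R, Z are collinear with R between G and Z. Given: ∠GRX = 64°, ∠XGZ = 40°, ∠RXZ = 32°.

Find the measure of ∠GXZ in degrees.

∠GXZ = 108°

1. ∠XRZ = 116°  [linear pair at R on GZ]
2. ∠RZX = 32°  [△XRZ]
3. ∠GZX = 32°  [R on ray ZG]
4. ∠GXZ = 108°  [△XGZ]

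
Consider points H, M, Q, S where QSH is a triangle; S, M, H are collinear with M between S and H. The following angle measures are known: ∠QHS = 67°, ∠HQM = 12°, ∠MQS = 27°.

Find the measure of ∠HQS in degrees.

∠HQS = 39°

1. ∠MHQ = 67°  [M on ray HS]
2. ∠HMQ = 101°  [△QMH]
3. ∠QMS = 79°  [linear pair at M on SH]
4. ∠MSQ = 74°  [△QSM]
5. ∠HSQ = 74°  [M on ray SH]
6. ∠HQS = 39°  [△QSH]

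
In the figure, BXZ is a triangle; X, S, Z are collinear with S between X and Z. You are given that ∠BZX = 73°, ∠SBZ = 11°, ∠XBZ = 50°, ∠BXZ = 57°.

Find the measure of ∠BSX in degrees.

∠BSX = 84°

1. ∠BZS = 73°  [S on ray ZX]
2. ∠BSZ = 96°  [△BSZ]
3. ∠BSX = 84°  [linear pair at S on XZ]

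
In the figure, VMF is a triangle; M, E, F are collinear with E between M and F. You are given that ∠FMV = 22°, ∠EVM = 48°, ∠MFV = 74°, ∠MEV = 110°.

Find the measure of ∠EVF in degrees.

1. ∠EFV = 74°  [E on ray FM]
2. ∠FEV = 70°  [linear pair at E on MF]
3. ∠EVF = 36°  [△VEF]

∠EVF = 36°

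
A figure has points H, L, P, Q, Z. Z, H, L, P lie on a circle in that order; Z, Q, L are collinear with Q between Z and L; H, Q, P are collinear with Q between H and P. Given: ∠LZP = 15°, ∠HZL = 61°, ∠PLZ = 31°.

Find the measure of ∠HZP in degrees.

∠HZP = 76°

1. ∠LHP = 15°  [same arc LP]
2. ∠HPL = 61°  [same arc HL]
3. ∠HLP = 104°  [△HLP]
4. ∠HZP = 76°  [cyclic ZHLP, opposite ∠Z+∠L]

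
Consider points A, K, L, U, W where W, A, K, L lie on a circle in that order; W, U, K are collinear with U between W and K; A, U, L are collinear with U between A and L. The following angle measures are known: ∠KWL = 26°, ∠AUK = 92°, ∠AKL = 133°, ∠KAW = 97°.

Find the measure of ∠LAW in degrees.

1. ∠KAL = 26°  [same arc KL]
2. ∠AUW = 88°  [linear pair at U on WK]
3. ∠AKW = 62°  [△AUK]
4. ∠AWK = 21°  [△WAK]
5. ∠LAW = 71°  [△WUA]

∠LAW = 71°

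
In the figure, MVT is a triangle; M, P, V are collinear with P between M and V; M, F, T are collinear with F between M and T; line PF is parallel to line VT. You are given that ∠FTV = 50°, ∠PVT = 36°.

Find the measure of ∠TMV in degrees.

∠TMV = 94°

1. ∠MTV = 50°  [F on ray TM]
2. ∠MVT = 36°  [P on ray VM]
3. ∠TMV = 94°  [△MVT]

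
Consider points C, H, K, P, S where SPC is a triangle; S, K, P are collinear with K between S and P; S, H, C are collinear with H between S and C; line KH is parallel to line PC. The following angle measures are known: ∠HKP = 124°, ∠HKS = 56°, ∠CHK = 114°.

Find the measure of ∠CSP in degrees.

1. ∠KHS = 66°  [linear pair at H on SC]
2. ∠HSK = 58°  [△SKH]
3. ∠CSP = 58°  [K on SP, H on SC]

∠CSP = 58°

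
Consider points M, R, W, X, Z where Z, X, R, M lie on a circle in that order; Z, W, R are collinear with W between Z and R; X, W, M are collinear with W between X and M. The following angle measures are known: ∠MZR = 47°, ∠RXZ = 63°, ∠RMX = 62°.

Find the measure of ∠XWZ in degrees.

1. ∠RMZ = 117°  [cyclic ZXRM, opposite ∠X+∠M]
2. ∠RZX = 62°  [same arc XR]
3. ∠MRZ = 16°  [△ZRM]
4. ∠MXZ = 16°  [same arc ZM]
5. ∠XWZ = 102°  [△ZWX]

∠XWZ = 102°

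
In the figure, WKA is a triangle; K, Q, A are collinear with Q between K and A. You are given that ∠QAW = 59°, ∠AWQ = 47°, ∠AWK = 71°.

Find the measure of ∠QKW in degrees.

1. ∠KAW = 59°  [Q on ray AK]
2. ∠AKW = 50°  [△WKA]
3. ∠QKW = 50°  [Q on ray KA]

∠QKW = 50°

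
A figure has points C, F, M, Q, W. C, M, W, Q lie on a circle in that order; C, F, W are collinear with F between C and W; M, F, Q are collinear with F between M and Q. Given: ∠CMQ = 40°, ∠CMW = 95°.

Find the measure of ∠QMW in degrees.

1. ∠CWQ = 40°  [same arc CQ]
2. ∠CQW = 85°  [cyclic CMWQ, opposite ∠M+∠Q]
3. ∠QCW = 55°  [△CWQ]
4. ∠QMW = 55°  [same arc WQ]

∠QMW = 55°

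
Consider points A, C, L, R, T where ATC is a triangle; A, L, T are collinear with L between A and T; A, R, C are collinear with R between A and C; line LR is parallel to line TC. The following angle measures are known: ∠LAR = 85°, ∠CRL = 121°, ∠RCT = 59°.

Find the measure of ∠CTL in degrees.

∠CTL = 36°

1. ∠CAT = 85°  [L on AT, R on AC]
2. ∠ACT = 59°  [R on ray CA]
3. ∠ATC = 36°  [△ATC]
4. ∠CTL = 36°  [L on ray TA]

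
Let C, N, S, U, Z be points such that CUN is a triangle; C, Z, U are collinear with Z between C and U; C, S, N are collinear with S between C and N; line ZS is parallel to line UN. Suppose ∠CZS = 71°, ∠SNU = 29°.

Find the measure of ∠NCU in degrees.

1. ∠CUN = 71°  [ZS∥UN, corresponding at Z]
2. ∠CNU = 29°  [S on ray NC]
3. ∠NCU = 80°  [△CUN]

∠NCU = 80°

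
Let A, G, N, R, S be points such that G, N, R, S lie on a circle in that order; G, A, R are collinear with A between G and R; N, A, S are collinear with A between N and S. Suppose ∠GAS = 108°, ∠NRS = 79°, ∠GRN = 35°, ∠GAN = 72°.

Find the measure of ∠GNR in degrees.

1. ∠NGS = 101°  [cyclic GNRS, opposite ∠G+∠R]
2. ∠GSN = 35°  [same arc GN]
3. ∠GNS = 44°  [△GNS]
4. ∠NGR = 64°  [△GAN]
5. ∠GNR = 81°  [△GNR]

∠GNR = 81°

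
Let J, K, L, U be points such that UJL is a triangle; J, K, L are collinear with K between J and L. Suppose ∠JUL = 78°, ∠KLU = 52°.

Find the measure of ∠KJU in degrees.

1. ∠JLU = 52°  [K on ray LJ]
2. ∠LJU = 50°  [△UJL]
3. ∠KJU = 50°  [K on ray JL]

∠KJU = 50°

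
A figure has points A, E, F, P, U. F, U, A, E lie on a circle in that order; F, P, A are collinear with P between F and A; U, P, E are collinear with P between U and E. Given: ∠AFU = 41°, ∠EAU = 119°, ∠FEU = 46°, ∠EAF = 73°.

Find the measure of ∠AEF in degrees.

∠AEF = 87°

1. ∠AEU = 41°  [same arc UA]
2. ∠AUE = 20°  [△UAE]
3. ∠AFE = 20°  [same arc AE]
4. ∠AEF = 87°  [△FAE]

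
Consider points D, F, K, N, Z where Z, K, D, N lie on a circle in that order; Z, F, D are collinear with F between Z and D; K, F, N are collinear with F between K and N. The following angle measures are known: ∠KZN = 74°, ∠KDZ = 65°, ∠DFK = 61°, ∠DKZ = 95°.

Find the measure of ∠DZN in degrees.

∠DZN = 54°

1. ∠KNZ = 65°  [same arc ZK]
2. ∠NFZ = 61°  [vertical angles at F]
3. ∠DZN = 54°  [△ZFN]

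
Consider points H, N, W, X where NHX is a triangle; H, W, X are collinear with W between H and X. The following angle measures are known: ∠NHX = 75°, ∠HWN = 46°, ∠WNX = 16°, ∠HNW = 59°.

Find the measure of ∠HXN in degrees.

∠HXN = 30°

1. ∠NWX = 134°  [linear pair at W on HX]
2. ∠NXW = 30°  [△NWX]
3. ∠HXN = 30°  [W on ray XH]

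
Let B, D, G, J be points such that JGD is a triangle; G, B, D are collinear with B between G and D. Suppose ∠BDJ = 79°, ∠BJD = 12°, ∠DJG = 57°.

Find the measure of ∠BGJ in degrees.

1. ∠GDJ = 79°  [B on ray DG]
2. ∠DGJ = 44°  [△JGD]
3. ∠BGJ = 44°  [B on ray GD]

∠BGJ = 44°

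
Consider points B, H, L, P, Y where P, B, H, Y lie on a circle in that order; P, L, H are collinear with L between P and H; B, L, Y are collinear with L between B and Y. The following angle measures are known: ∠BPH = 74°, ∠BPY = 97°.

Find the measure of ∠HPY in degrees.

∠HPY = 23°

1. ∠BYH = 74°  [same arc BH]
2. ∠BHY = 83°  [cyclic PBHY, opposite ∠P+∠H]
3. ∠HBY = 23°  [△BHY]
4. ∠HPY = 23°  [same arc HY]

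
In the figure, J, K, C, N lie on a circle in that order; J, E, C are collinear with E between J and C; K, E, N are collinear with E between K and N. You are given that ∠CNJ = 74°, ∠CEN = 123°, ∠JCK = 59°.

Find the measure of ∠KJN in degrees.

∠KJN = 79°

1. ∠CKJ = 106°  [cyclic JKCN, opposite ∠K+∠N]
2. ∠JEK = 123°  [vertical angles at E]
3. ∠JNK = 59°  [same arc JK]
4. ∠CJK = 15°  [△JKC]
5. ∠JKN = 42°  [△JEK]
6. ∠KJN = 79°  [△JKN]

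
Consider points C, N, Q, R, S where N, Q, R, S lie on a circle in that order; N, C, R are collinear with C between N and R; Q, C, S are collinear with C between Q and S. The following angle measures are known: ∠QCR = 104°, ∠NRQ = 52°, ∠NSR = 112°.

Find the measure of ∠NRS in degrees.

1. ∠NCS = 104°  [vertical angles at C]
2. ∠NSQ = 52°  [same arc NQ]
3. ∠RNS = 24°  [△NCS]
4. ∠NRS = 44°  [△NRS]

∠NRS = 44°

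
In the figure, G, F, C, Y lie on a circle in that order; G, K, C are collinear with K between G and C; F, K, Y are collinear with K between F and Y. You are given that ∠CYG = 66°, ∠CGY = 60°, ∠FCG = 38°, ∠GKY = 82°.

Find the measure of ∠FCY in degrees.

∠FCY = 92°

1. ∠GCY = 54°  [△GCY]
2. ∠CFY = 60°  [same arc CY]
3. ∠CKY = 98°  [linear pair at K on GC]
4. ∠CYF = 28°  [△CKY]
5. ∠FCY = 92°  [△FCY]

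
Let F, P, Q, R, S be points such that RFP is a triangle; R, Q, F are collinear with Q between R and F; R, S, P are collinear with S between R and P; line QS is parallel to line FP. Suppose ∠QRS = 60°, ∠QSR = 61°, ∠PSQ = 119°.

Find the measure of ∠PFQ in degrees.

1. ∠RQS = 59°  [△RQS]
2. ∠FQS = 121°  [linear pair at Q on RF]
3. ∠PFQ = 59°  [QS∥FP, co-interior at F–Q]

∠PFQ = 59°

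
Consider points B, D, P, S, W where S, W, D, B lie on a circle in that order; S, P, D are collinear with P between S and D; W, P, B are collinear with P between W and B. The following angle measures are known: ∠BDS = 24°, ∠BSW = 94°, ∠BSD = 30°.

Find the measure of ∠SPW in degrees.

∠SPW = 92°

1. ∠BWS = 24°  [same arc SB]
2. ∠SBW = 62°  [△SWB]
3. ∠BWD = 30°  [same arc DB]
4. ∠SDW = 62°  [same arc SW]
5. ∠DPW = 88°  [△WPD]
6. ∠SPW = 92°  [linear pair at P on SD]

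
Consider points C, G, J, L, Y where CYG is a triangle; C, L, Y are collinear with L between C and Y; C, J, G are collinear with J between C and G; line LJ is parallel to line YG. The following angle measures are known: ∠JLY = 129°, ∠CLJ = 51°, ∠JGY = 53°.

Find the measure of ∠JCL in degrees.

1. ∠CYG = 51°  [LJ∥YG, corresponding at L]
2. ∠CGY = 53°  [J on ray GC]
3. ∠GCY = 76°  [△CYG]
4. ∠JCL = 76°  [L on CY, J on CG]

∠JCL = 76°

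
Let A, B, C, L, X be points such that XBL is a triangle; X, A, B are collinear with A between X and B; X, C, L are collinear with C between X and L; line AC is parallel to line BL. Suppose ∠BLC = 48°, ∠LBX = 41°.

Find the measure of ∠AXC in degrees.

1. ∠BLX = 48°  [C on ray LX]
2. ∠BXL = 91°  [△XBL]
3. ∠AXC = 91°  [A on XB, C on XL]

∠AXC = 91°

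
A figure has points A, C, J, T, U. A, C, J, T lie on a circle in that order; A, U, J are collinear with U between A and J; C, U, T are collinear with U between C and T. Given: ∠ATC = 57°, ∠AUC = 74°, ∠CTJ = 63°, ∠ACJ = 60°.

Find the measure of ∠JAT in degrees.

1. ∠JUT = 74°  [vertical angles at U]
2. ∠AJT = 43°  [△JUT]
3. ∠ATJ = 120°  [cyclic ACJT, opposite ∠C+∠T]
4. ∠JAT = 17°  [△AJT]

∠JAT = 17°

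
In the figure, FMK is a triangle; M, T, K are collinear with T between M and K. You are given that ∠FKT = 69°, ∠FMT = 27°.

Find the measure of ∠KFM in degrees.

1. ∠FKM = 69°  [T on ray KM]
2. ∠FMK = 27°  [T on ray MK]
3. ∠KFM = 84°  [△FMK]

∠KFM = 84°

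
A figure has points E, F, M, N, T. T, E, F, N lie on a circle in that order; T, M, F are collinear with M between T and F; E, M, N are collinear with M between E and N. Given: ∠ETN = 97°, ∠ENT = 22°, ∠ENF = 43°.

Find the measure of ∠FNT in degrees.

∠FNT = 65°

1. ∠EFN = 83°  [cyclic TEFN, opposite ∠T+∠F]
2. ∠NET = 61°  [△TEN]
3. ∠FEN = 54°  [△EFN]
4. ∠NFT = 61°  [same arc TN]
5. ∠FTN = 54°  [same arc FN]
6. ∠FNT = 65°  [△TFN]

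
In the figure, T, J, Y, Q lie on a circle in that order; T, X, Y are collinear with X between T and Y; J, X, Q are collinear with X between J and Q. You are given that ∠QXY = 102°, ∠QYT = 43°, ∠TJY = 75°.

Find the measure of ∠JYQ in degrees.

∠JYQ = 113°

1. ∠JQY = 35°  [△YXQ]
2. ∠TQY = 105°  [cyclic TJYQ, opposite ∠J+∠Q]
3. ∠QTY = 32°  [△TYQ]
4. ∠QJY = 32°  [same arc YQ]
5. ∠JYQ = 113°  [△JYQ]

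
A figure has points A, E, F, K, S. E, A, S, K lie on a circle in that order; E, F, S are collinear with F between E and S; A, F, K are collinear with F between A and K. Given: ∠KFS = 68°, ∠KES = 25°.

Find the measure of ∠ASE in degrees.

∠ASE = 43°

1. ∠AFE = 68°  [vertical angles at F]
2. ∠KAS = 25°  [same arc SK]
3. ∠AFS = 112°  [linear pair at F on ES]
4. ∠ASE = 43°  [△AFS]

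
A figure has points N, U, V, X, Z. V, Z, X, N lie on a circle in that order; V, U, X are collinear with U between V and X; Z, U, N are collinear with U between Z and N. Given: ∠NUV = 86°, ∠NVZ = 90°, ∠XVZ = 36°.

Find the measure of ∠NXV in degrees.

∠NXV = 50°

1. ∠NUX = 94°  [linear pair at U on VX]
2. ∠XNZ = 36°  [same arc ZX]
3. ∠NXV = 50°  [△XUN]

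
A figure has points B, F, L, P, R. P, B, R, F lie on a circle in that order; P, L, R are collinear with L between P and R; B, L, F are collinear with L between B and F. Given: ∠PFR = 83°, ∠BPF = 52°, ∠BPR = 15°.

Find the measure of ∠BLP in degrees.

1. ∠PBR = 97°  [cyclic PBRF, opposite ∠B+∠F]
2. ∠BRF = 128°  [cyclic PBRF, opposite ∠P+∠R]
3. ∠BFR = 15°  [same arc BR]
4. ∠BRP = 68°  [△PBR]
5. ∠FBR = 37°  [△BRF]
6. ∠BLR = 75°  [△BLR]
7. ∠BLP = 105°  [linear pair at L on PR]

∠BLP = 105°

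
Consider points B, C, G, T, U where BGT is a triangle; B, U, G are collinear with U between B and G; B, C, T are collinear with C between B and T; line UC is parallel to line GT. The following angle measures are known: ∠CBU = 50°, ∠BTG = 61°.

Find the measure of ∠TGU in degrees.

1. ∠GBT = 50°  [U on BG, C on BT]
2. ∠BGT = 69°  [△BGT]
3. ∠TGU = 69°  [U on ray GB]

∠TGU = 69°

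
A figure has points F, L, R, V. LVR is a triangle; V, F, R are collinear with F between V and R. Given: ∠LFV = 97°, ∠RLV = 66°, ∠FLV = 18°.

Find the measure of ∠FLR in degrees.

1. ∠FVL = 65°  [△LVF]
2. ∠LFR = 83°  [linear pair at F on VR]
3. ∠LVR = 65°  [F on ray VR]
4. ∠LRV = 49°  [△LVR]
5. ∠FRL = 49°  [F on ray RV]
6. ∠FLR = 48°  [△LFR]

∠FLR = 48°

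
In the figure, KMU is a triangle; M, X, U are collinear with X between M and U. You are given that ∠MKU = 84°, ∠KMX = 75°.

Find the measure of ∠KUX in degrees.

∠KUX = 21°

1. ∠KMU = 75°  [X on ray MU]
2. ∠KUM = 21°  [△KMU]
3. ∠KUX = 21°  [X on ray UM]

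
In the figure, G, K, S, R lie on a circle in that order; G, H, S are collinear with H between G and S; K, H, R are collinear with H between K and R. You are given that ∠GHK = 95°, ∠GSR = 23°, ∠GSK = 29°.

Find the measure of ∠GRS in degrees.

∠GRS = 91°

1. ∠RHS = 95°  [vertical angles at H]
2. ∠GRK = 29°  [same arc GK]
3. ∠GHR = 85°  [linear pair at H on GS]
4. ∠RGS = 66°  [△GHR]
5. ∠GRS = 91°  [△GSR]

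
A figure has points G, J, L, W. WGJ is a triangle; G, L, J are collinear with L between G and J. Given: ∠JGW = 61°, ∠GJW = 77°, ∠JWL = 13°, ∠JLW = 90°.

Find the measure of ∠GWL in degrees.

∠GWL = 29°

1. ∠LGW = 61°  [L on ray GJ]
2. ∠GLW = 90°  [linear pair at L on GJ]
3. ∠GWL = 29°  [△WGL]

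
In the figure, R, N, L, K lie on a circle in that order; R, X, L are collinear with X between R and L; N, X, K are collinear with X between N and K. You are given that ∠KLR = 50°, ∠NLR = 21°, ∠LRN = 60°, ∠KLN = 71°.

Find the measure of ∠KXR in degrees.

1. ∠LKN = 60°  [same arc NL]
2. ∠KXL = 70°  [△LXK]
3. ∠KXR = 110°  [linear pair at X on RL]

∠KXR = 110°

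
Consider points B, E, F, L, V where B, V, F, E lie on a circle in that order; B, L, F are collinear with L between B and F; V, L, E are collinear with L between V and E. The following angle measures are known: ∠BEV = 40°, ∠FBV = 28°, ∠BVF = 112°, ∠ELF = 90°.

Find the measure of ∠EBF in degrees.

∠EBF = 50°

1. ∠FEV = 28°  [same arc VF]
2. ∠BEF = 68°  [cyclic BVFE, opposite ∠V+∠E]
3. ∠BFE = 62°  [△FLE]
4. ∠EBF = 50°  [△BFE]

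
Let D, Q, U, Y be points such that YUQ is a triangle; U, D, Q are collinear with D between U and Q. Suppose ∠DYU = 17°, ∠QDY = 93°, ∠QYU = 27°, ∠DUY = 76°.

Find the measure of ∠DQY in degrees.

∠DQY = 77°

1. ∠QUY = 76°  [D on ray UQ]
2. ∠UQY = 77°  [△YUQ]
3. ∠DQY = 77°  [D on ray QU]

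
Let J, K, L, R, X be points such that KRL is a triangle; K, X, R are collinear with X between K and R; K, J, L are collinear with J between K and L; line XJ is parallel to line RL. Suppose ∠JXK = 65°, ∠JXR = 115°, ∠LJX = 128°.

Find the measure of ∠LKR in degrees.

1. ∠KJX = 52°  [linear pair at J on KL]
2. ∠JKX = 63°  [△KXJ]
3. ∠LKR = 63°  [X on KR, J on KL]

∠LKR = 63°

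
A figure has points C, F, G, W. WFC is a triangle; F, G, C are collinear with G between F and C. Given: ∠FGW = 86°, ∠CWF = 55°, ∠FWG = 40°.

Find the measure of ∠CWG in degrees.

1. ∠GFW = 54°  [△WFG]
2. ∠CGW = 94°  [linear pair at G on FC]
3. ∠CFW = 54°  [G on ray FC]
4. ∠FCW = 71°  [△WFC]
5. ∠GCW = 71°  [G on ray CF]
6. ∠CWG = 15°  [△WGC]

∠CWG = 15°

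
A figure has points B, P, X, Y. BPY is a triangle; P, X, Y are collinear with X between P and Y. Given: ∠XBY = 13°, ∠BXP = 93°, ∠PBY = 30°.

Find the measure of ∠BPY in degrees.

1. ∠BXY = 87°  [linear pair at X on PY]
2. ∠BYX = 80°  [△BXY]
3. ∠BYP = 80°  [X on ray YP]
4. ∠BPY = 70°  [△BPY]

∠BPY = 70°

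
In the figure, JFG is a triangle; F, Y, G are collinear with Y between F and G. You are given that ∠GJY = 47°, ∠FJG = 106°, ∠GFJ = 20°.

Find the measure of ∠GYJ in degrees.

∠GYJ = 79°

1. ∠FGJ = 54°  [△JFG]
2. ∠JGY = 54°  [Y on ray GF]
3. ∠GYJ = 79°  [△JYG]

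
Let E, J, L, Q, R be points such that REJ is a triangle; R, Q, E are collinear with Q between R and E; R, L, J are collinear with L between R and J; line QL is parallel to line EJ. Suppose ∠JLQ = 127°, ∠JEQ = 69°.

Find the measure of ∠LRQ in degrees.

∠LRQ = 58°

1. ∠QLR = 53°  [linear pair at L on RJ]
2. ∠JER = 69°  [Q on ray ER]
3. ∠EJR = 53°  [QL∥EJ, corresponding at L]
4. ∠ERJ = 58°  [△REJ]
5. ∠LRQ = 58°  [Q on RE, L on RJ]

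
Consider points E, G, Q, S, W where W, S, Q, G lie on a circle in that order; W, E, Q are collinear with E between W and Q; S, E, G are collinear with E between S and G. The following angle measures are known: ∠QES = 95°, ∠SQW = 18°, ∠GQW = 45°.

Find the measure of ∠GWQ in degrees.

1. ∠GEW = 95°  [vertical angles at E]
2. ∠SGW = 18°  [same arc WS]
3. ∠GWQ = 67°  [△WEG]

∠GWQ = 67°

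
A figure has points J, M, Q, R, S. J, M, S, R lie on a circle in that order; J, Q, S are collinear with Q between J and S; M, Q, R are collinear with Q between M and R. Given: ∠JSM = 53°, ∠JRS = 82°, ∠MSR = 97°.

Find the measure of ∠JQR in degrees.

1. ∠JRM = 53°  [same arc JM]
2. ∠MJR = 83°  [cyclic JMSR, opposite ∠J+∠S]
3. ∠JMR = 44°  [△JMR]
4. ∠JSR = 44°  [same arc JR]
5. ∠RJS = 54°  [△JSR]
6. ∠JQR = 73°  [△JQR]

∠JQR = 73°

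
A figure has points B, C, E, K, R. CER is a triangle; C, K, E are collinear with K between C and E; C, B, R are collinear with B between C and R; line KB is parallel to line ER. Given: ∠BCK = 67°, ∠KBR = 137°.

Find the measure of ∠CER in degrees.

1. ∠CBK = 43°  [linear pair at B on CR]
2. ∠BKC = 70°  [△CKB]
3. ∠CER = 70°  [KB∥ER, corresponding at K]

∠CER = 70°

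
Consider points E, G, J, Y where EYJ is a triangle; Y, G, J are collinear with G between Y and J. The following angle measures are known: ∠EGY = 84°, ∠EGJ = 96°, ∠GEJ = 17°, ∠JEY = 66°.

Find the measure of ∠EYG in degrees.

1. ∠EJG = 67°  [△EGJ]
2. ∠EJY = 67°  [G on ray JY]
3. ∠EYJ = 47°  [△EYJ]
4. ∠EYG = 47°  [G on ray YJ]

∠EYG = 47°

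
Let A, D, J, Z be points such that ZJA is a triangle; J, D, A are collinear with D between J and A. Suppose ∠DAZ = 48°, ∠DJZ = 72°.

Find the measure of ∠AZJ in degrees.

1. ∠JAZ = 48°  [D on ray AJ]
2. ∠AJZ = 72°  [D on ray JA]
3. ∠AZJ = 60°  [△ZJA]

∠AZJ = 60°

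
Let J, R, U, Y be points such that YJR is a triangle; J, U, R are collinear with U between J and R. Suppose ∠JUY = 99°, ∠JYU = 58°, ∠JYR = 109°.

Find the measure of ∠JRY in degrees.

1. ∠UJY = 23°  [△YJU]
2. ∠RJY = 23°  [U on ray JR]
3. ∠JRY = 48°  [△YJR]

∠JRY = 48°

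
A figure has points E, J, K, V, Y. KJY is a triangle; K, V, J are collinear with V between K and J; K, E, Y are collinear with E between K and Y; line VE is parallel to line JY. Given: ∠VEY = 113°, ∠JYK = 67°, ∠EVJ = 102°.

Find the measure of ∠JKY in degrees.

1. ∠KEV = 67°  [linear pair at E on KY]
2. ∠EVK = 78°  [linear pair at V on KJ]
3. ∠EKV = 35°  [△KVE]
4. ∠JKY = 35°  [V on KJ, E on KY]

∠JKY = 35°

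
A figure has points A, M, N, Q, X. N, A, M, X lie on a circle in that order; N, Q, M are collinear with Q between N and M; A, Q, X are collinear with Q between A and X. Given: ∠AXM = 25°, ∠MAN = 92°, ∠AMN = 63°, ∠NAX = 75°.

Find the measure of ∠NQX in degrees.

∠NQX = 100°

1. ∠MXN = 88°  [cyclic NAMX, opposite ∠A+∠X]
2. ∠AXN = 63°  [same arc NA]
3. ∠NMX = 75°  [same arc NX]
4. ∠MNX = 17°  [△NMX]
5. ∠NQX = 100°  [△NQX]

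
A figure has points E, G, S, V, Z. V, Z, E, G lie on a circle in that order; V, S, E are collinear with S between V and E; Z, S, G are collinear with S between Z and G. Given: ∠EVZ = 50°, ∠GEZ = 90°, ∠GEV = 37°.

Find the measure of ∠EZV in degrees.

∠EZV = 77°

1. ∠GVZ = 90°  [cyclic VZEG, opposite ∠V+∠E]
2. ∠GZV = 37°  [same arc VG]
3. ∠VGZ = 53°  [△VZG]
4. ∠VEZ = 53°  [same arc VZ]
5. ∠EZV = 77°  [△VZE]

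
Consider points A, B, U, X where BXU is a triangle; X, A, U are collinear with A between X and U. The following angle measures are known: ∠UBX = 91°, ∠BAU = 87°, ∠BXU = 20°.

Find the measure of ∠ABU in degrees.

1. ∠BUX = 69°  [△BXU]
2. ∠AUB = 69°  [A on ray UX]
3. ∠ABU = 24°  [△BAU]

∠ABU = 24°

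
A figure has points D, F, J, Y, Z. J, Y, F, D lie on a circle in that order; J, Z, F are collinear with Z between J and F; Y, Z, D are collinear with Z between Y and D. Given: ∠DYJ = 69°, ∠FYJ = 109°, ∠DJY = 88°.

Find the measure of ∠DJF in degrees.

1. ∠DFJ = 69°  [same arc JD]
2. ∠FDJ = 71°  [cyclic JYFD, opposite ∠Y+∠D]
3. ∠DJF = 40°  [△JFD]

∠DJF = 40°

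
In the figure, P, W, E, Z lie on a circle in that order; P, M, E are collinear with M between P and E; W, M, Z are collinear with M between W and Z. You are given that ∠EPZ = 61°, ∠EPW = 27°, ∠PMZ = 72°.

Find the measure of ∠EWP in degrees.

∠EWP = 106°

1. ∠EWZ = 61°  [same arc EZ]
2. ∠EMW = 72°  [vertical angles at M]
3. ∠PEW = 47°  [△WME]
4. ∠EWP = 106°  [△PWE]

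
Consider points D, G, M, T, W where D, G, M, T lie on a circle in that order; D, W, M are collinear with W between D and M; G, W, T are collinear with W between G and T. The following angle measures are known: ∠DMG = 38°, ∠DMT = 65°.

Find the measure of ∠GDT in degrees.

1. ∠DTG = 38°  [same arc DG]
2. ∠DGT = 65°  [same arc DT]
3. ∠GDT = 77°  [△DGT]

∠GDT = 77°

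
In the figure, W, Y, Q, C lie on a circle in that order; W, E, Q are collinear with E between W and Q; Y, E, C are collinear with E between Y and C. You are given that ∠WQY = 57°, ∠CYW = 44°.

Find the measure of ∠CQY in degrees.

1. ∠WCY = 57°  [same arc WY]
2. ∠CWY = 79°  [△WYC]
3. ∠CQY = 101°  [cyclic WYQC, opposite ∠W+∠Q]

∠CQY = 101°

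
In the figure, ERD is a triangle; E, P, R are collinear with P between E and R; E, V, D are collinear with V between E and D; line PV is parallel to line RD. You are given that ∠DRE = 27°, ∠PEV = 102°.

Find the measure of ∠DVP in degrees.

1. ∠EPV = 27°  [PV∥RD, corresponding at P]
2. ∠EVP = 51°  [△EPV]
3. ∠DVP = 129°  [linear pair at V on ED]

∠DVP = 129°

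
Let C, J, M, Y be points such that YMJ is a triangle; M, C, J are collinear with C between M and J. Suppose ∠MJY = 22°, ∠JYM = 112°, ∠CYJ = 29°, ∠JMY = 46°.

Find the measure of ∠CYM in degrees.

1. ∠CJY = 22°  [C on ray JM]
2. ∠JCY = 129°  [△YCJ]
3. ∠CMY = 46°  [C on ray MJ]
4. ∠MCY = 51°  [linear pair at C on MJ]
5. ∠CYM = 83°  [△YMC]

∠CYM = 83°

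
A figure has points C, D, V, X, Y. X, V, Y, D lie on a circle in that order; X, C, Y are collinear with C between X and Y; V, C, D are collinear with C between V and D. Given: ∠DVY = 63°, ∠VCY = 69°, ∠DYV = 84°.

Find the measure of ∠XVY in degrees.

∠XVY = 99°

1. ∠VDY = 33°  [△VYD]
2. ∠VYX = 48°  [△VCY]
3. ∠VXY = 33°  [same arc VY]
4. ∠XVY = 99°  [△XVY]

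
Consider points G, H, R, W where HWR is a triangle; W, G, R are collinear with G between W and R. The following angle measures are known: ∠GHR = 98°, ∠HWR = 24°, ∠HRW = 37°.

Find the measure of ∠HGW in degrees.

∠HGW = 135°

1. ∠GRH = 37°  [G on ray RW]
2. ∠HGR = 45°  [△HGR]
3. ∠HGW = 135°  [linear pair at G on WR]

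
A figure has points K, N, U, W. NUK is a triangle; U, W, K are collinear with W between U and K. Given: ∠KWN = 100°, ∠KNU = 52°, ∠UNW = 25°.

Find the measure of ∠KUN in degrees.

∠KUN = 75°

1. ∠NWU = 80°  [linear pair at W on UK]
2. ∠NUW = 75°  [△NUW]
3. ∠KUN = 75°  [W on ray UK]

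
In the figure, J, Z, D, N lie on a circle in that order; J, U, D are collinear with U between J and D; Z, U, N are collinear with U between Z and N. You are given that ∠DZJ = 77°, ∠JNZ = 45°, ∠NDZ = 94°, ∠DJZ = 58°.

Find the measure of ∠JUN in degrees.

1. ∠DNZ = 58°  [same arc ZD]
2. ∠DZN = 28°  [△ZDN]
3. ∠DJN = 28°  [same arc DN]
4. ∠JUN = 107°  [△JUN]

∠JUN = 107°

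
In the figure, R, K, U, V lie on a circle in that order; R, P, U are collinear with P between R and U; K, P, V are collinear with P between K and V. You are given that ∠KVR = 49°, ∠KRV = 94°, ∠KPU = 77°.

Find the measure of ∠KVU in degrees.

∠KVU = 40°

1. ∠KUR = 49°  [same arc RK]
2. ∠KUV = 86°  [cyclic RKUV, opposite ∠R+∠U]
3. ∠UKV = 54°  [△KPU]
4. ∠KVU = 40°  [△KUV]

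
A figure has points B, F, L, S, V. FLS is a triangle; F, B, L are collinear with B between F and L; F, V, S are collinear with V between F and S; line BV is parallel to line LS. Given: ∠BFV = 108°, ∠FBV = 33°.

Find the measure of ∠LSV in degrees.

1. ∠BVF = 39°  [△FBV]
2. ∠BVS = 141°  [linear pair at V on FS]
3. ∠LSV = 39°  [BV∥LS, co-interior at S–V]

∠LSV = 39°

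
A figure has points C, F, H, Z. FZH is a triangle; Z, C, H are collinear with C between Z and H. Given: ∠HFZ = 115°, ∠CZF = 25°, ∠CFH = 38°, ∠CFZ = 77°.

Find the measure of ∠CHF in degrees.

∠CHF = 40°

1. ∠FCZ = 78°  [△FZC]
2. ∠FCH = 102°  [linear pair at C on ZH]
3. ∠CHF = 40°  [△FCH]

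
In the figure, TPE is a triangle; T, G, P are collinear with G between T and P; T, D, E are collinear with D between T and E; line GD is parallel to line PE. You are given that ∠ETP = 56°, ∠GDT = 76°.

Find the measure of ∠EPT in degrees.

∠EPT = 48°

1. ∠DTG = 56°  [G on TP, D on TE]
2. ∠DGT = 48°  [△TGD]
3. ∠EPT = 48°  [GD∥PE, corresponding at G]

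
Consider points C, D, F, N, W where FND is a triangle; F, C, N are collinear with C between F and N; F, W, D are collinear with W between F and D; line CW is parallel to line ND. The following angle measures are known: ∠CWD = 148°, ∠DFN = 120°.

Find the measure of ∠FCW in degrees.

1. ∠CWF = 32°  [linear pair at W on FD]
2. ∠CFW = 120°  [C on FN, W on FD]
3. ∠FCW = 28°  [△FCW]

∠FCW = 28°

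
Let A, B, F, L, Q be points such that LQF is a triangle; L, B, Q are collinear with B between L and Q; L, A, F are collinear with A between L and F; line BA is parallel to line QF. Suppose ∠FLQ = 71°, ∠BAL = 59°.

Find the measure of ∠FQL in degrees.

1. ∠ALB = 71°  [B on LQ, A on LF]
2. ∠ABL = 50°  [△LBA]
3. ∠FQL = 50°  [BA∥QF, corresponding at B]

∠FQL = 50°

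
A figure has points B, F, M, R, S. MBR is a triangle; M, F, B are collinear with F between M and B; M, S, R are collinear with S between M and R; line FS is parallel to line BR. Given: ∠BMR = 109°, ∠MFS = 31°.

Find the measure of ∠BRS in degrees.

∠BRS = 40°

1. ∠FMS = 109°  [F on MB, S on MR]
2. ∠FSM = 40°  [△MFS]
3. ∠FSR = 140°  [linear pair at S on MR]
4. ∠BRS = 40°  [FS∥BR, co-interior at R–S]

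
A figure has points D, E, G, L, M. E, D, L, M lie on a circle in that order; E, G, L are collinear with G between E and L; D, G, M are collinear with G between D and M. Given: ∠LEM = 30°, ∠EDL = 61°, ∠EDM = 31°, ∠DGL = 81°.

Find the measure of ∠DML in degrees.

1. ∠ELM = 31°  [same arc EM]
2. ∠EGM = 81°  [vertical angles at G]
3. ∠LGM = 99°  [linear pair at G on EL]
4. ∠DML = 50°  [△LGM]

∠DML = 50°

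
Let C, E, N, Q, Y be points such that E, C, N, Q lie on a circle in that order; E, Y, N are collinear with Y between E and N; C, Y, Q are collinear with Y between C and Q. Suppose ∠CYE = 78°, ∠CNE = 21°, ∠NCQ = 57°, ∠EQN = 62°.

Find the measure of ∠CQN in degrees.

1. ∠NYQ = 78°  [vertical angles at Y]
2. ∠NEQ = 57°  [same arc NQ]
3. ∠ENQ = 61°  [△ENQ]
4. ∠CQN = 41°  [△NYQ]

∠CQN = 41°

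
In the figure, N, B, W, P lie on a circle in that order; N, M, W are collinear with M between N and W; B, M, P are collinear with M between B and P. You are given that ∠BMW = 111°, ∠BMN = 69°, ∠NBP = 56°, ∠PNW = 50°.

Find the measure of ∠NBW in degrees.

1. ∠NWP = 56°  [same arc NP]
2. ∠NPW = 74°  [△NWP]
3. ∠NBW = 106°  [cyclic NBWP, opposite ∠B+∠P]

∠NBW = 106°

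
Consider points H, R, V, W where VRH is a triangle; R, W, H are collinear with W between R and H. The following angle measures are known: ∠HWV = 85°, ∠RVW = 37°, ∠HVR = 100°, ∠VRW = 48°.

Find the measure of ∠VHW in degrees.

∠VHW = 32°

1. ∠HRV = 48°  [W on ray RH]
2. ∠RHV = 32°  [△VRH]
3. ∠VHW = 32°  [W on ray HR]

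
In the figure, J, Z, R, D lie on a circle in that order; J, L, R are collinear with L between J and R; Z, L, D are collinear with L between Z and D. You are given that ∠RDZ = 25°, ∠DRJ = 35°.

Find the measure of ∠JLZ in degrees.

1. ∠RJZ = 25°  [same arc ZR]
2. ∠DZJ = 35°  [same arc JD]
3. ∠JLZ = 120°  [△JLZ]

∠JLZ = 120°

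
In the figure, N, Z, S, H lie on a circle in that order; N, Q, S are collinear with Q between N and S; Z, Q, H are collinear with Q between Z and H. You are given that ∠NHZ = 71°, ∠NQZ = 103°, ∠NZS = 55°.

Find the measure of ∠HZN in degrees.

1. ∠NSZ = 71°  [same arc NZ]
2. ∠SNZ = 54°  [△NZS]
3. ∠HZN = 23°  [△NQZ]

∠HZN = 23°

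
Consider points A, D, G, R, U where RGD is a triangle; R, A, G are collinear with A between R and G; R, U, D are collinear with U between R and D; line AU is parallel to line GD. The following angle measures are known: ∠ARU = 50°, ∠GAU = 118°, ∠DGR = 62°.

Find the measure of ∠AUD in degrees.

∠AUD = 112°

1. ∠RAU = 62°  [linear pair at A on RG]
2. ∠AUR = 68°  [△RAU]
3. ∠AUD = 112°  [linear pair at U on RD]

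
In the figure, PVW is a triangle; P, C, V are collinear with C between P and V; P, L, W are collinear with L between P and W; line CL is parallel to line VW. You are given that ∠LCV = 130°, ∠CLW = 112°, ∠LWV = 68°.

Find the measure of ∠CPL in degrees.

∠CPL = 62°

1. ∠LCP = 50°  [linear pair at C on PV]
2. ∠CLP = 68°  [linear pair at L on PW]
3. ∠CPL = 62°  [△PCL]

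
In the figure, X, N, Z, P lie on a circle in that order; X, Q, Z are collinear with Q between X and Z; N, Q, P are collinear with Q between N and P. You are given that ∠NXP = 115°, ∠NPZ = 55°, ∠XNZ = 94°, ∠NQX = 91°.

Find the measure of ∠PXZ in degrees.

1. ∠NZP = 65°  [cyclic XNZP, opposite ∠X+∠Z]
2. ∠PNZ = 60°  [△NZP]
3. ∠PXZ = 60°  [same arc ZP]

∠PXZ = 60°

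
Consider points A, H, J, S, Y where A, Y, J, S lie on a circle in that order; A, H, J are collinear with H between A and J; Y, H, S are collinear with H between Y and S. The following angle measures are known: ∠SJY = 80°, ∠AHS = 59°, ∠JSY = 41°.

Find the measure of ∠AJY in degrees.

1. ∠JYS = 59°  [△YJS]
2. ∠JHY = 59°  [vertical angles at H]
3. ∠AJY = 62°  [△YHJ]

∠AJY = 62°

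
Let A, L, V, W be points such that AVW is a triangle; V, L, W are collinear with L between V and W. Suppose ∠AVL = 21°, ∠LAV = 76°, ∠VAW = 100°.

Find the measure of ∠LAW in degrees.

1. ∠ALV = 83°  [△AVL]
2. ∠AVW = 21°  [L on ray VW]
3. ∠AWV = 59°  [△AVW]
4. ∠ALW = 97°  [linear pair at L on VW]
5. ∠AWL = 59°  [L on ray WV]
6. ∠LAW = 24°  [△ALW]

∠LAW = 24°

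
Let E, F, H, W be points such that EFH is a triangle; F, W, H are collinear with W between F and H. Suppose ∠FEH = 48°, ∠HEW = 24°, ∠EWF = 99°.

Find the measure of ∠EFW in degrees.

∠EFW = 57°

1. ∠EWH = 81°  [linear pair at W on FH]
2. ∠EHW = 75°  [△EWH]
3. ∠EHF = 75°  [W on ray HF]
4. ∠EFH = 57°  [△EFH]
5. ∠EFW = 57°  [W on ray FH]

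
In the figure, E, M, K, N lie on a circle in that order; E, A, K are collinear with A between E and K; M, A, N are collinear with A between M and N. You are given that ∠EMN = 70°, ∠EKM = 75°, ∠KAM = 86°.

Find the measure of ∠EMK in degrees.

∠EMK = 89°

1. ∠EAM = 94°  [linear pair at A on EK]
2. ∠KEM = 16°  [△EAM]
3. ∠EMK = 89°  [△EMK]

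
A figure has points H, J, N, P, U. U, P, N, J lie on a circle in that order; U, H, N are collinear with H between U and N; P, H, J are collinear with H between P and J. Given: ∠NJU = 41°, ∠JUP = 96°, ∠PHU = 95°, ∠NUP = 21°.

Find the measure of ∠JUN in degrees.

∠JUN = 75°

1. ∠JNP = 84°  [cyclic UPNJ, opposite ∠U+∠N]
2. ∠NJP = 21°  [same arc PN]
3. ∠JPN = 75°  [△PNJ]
4. ∠JUN = 75°  [same arc NJ]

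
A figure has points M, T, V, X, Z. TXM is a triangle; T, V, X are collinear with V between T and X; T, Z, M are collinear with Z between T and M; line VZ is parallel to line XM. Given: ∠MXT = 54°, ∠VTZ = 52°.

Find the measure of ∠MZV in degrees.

∠MZV = 106°

1. ∠TVZ = 54°  [VZ∥XM, corresponding at V]
2. ∠TZV = 74°  [△TVZ]
3. ∠MZV = 106°  [linear pair at Z on TM]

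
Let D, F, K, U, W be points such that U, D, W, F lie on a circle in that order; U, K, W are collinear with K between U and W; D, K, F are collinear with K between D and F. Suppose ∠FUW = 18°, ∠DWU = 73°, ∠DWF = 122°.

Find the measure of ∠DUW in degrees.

1. ∠FDW = 18°  [same arc WF]
2. ∠DFW = 40°  [△DWF]
3. ∠DUW = 40°  [same arc DW]

∠DUW = 40°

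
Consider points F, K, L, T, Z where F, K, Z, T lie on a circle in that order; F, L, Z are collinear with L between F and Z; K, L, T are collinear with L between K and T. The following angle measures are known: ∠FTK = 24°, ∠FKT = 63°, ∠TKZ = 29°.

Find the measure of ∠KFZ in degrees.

1. ∠FZK = 24°  [same arc FK]
2. ∠KLZ = 127°  [△KLZ]
3. ∠FLK = 53°  [linear pair at L on FZ]
4. ∠KFZ = 64°  [△FLK]

∠KFZ = 64°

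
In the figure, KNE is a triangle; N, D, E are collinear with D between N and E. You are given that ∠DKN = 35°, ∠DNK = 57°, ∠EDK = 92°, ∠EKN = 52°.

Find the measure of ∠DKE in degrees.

∠DKE = 17°

1. ∠ENK = 57°  [D on ray NE]
2. ∠KEN = 71°  [△KNE]
3. ∠DEK = 71°  [D on ray EN]
4. ∠DKE = 17°  [△KDE]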